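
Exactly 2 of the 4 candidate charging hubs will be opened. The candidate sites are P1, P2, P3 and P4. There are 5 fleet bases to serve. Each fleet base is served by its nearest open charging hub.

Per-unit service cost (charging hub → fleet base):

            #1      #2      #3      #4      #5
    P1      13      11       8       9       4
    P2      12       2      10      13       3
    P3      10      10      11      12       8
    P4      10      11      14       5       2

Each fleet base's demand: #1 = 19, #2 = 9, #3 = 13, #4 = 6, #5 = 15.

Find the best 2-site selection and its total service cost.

Choose P2 and P4; total service cost 398.

With exactly 2 open, each fleet base uses its cheapest among the chosen.
{P2, P4}: #1→P4 10·19=190, #2→P2 2·9=18, #3→P2 10·13=130, #4→P4 5·6=30, #5→P4 2·15=30. Service cost 398.
{P1, P2}: service cost 449
{P1, P4}: service cost 453
Among all 6 size-2 choices, {P2, P4} is lowest.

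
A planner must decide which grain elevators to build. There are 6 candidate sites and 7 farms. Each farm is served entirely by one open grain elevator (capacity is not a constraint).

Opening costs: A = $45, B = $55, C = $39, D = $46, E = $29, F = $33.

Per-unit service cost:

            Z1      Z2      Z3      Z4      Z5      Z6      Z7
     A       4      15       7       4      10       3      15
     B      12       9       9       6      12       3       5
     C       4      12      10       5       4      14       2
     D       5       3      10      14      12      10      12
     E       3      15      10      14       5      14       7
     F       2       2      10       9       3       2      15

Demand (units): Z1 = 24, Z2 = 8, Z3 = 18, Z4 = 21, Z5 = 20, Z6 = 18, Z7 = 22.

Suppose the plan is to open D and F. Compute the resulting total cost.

Each farm is assigned to its cheapest site among the open ones.
{D, F}: Z1→F 2·24=48, Z2→F 2·8=16, Z3→D 10·18=180, Z4→F 9·21=189, Z5→F 3·20=60, Z6→F 2·18=36, Z7→D 12·22=264. Service 793; fixed 79; total 872.

Total cost: 872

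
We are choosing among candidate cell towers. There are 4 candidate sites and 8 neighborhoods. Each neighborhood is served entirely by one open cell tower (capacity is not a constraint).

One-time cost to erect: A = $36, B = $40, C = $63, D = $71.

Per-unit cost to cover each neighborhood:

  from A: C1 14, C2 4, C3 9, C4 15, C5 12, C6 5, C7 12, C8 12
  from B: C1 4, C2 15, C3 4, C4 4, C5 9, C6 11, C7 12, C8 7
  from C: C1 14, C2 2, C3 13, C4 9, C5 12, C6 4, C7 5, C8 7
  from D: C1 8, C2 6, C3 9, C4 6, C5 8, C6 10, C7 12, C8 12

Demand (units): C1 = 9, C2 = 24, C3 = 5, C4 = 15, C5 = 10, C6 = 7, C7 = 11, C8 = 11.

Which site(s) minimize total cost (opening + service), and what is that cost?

For any fixed open set, each neighborhood goes to its cheapest open site; total = fixed + service.
{B, C}: C1→B 4·9=36, C2→C 2·24=48, C3→B 4·5=20, C4→B 4·15=60, C5→B 9·10=90, C6→C 4·7=28, C7→C 5·11=55, C8→B 7·11=77. Service 414; fixed 103; total 517.
{A, B, C}: C1→B 4·9=36, C2→C 2·24=48, C3→B 4·5=20, C4→B 4·15=60, C5→B 9·10=90, C6→C 4·7=28, C7→C 5·11=55, C8→B 7·11=77. Service 414; fixed 139; total 553.
{B, C, D}: service 404 + fixed 174 = 578
{A, B, C, D}: service 404 + fixed 210 = 614
No other subset beats 517.

Open B and C; minimum total cost 517.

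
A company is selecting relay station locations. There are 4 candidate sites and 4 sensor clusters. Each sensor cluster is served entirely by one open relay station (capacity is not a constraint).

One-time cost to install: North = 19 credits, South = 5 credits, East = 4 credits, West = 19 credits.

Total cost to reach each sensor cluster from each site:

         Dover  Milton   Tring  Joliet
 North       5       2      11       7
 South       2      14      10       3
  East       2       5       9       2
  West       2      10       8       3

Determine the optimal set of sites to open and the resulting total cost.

Open East only; minimum total cost 22.

For any fixed open set, each sensor cluster goes to its cheapest open site; total = fixed + service.
{East}: Dover→East 2, Milton→East 5, Tring→East 9, Joliet→East 2. Service 18; fixed 4; total 22.
{South, East}: service 18 + fixed 9 = 27
{South}: service 29 + fixed 5 = 34
{North, South, East, West}: Dover→South 2, Milton→North 2, Tring→West 8, Joliet→East 2. Service 14; fixed 47; total 61.
(All 15 nonempty subsets were checked; East only is lowest.)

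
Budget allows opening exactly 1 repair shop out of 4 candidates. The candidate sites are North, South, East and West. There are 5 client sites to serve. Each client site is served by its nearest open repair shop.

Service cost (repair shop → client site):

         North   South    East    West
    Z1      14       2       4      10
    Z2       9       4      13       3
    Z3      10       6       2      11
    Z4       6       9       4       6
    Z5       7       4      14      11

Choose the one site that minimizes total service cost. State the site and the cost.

Choose South only; total service cost 25.

With exactly 1 open, each client site uses its cheapest among the chosen.
{South}: Z1→South 2, Z2→South 4, Z3→South 6, Z4→South 9, Z5→South 4. Service cost 25.
{East}: service cost 37
{West}: service cost 41
Among all 4 size-1 choices, {South} is lowest.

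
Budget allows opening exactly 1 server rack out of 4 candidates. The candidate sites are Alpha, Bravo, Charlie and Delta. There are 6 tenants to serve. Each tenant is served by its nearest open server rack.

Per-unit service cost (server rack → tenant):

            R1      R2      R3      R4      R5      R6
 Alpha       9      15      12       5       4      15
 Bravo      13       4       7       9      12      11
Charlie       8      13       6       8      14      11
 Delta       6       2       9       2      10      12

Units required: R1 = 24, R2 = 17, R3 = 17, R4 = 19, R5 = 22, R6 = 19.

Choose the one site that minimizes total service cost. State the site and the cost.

Choose Delta only; total service cost 817.

With exactly 1 open, each tenant uses its cheapest among the chosen.
{Delta}: R1→Delta 6·24=144, R2→Delta 2·17=34, R3→Delta 9·17=153, R4→Delta 2·19=38, R5→Delta 10·22=220, R6→Delta 12·19=228. Service cost 817.
{Alpha}: service cost 1143
{Bravo}: service cost 1143
Among all 4 size-1 choices, {Delta} is lowest.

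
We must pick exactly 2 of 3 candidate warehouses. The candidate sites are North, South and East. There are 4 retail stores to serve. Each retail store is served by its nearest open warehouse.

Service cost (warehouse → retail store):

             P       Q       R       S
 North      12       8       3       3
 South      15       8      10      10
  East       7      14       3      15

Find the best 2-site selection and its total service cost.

Choose North and East; total service cost 21.

With exactly 2 open, each retail store uses its cheapest among the chosen.
{North, East}: P→East 7, Q→North 8, R→North 3, S→North 3. Service cost 21.
{North, South}: service cost 26
{South, East}: service cost 28
Among all 3 size-2 choices, {North, East} is lowest.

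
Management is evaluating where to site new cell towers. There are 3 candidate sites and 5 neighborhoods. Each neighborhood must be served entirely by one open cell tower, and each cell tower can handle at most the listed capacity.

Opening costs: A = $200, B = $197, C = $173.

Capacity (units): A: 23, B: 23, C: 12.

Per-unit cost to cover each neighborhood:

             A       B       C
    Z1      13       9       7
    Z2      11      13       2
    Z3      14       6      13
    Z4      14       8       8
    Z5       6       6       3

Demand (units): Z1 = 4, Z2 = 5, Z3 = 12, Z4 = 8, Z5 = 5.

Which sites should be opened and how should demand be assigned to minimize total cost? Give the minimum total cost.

Minimum total cost: 629

Open {B, C}: Z1→C 7·4=28, Z2→B 13·5=65, Z3→B 6·12=72, Z4→C 8·8=64, Z5→B 6·5=30.
Loads: B carries 22/23, C carries 12/12. Service 259; fixed 370; total 629.
Next best feasible plan costs 670.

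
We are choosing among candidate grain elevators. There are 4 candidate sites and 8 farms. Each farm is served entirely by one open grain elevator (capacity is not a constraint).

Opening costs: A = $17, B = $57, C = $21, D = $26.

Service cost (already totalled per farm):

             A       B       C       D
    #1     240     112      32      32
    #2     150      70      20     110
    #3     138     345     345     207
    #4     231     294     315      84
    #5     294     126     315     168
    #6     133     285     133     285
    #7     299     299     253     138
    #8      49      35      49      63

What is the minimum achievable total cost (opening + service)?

Minimum total cost: 826

For any fixed open set, each farm goes to its cheapest open site; total = fixed + service.
{A, C, D}: #1→C 32, #2→C 20, #3→A 138, #4→D 84, #5→D 168, #6→A 133, #7→D 138, #8→A 49. Service 762; fixed 64; total 826.
{A, B, C, D}: service 706 + fixed 121 = 827
{A, B, D}: #1→D 32, #2→B 70, #3→A 138, #4→D 84, #5→B 126, #6→A 133, #7→D 138, #8→B 35. Service 756; fixed 100; total 856.
{A}: service 1534 + fixed 17 = 1551
No other subset beats 826.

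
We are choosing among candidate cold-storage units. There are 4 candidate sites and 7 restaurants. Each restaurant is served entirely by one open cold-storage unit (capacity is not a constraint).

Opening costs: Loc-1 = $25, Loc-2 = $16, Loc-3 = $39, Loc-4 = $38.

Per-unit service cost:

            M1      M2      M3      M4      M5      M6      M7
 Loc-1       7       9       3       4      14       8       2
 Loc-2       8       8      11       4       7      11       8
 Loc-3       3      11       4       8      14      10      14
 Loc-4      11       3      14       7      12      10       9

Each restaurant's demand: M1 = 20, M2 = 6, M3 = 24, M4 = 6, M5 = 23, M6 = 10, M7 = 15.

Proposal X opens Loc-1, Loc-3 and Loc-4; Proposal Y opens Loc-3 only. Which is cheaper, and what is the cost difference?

Proposal X: {Loc-1, Loc-3, Loc-4}: M1→Loc-3 3·20=60, M2→Loc-4 3·6=18, M3→Loc-1 3·24=72, M4→Loc-1 4·6=24, M5→Loc-4 12·23=276, M6→Loc-1 8·10=80, M7→Loc-1 2·15=30. Service 560; fixed 102; total 662.
Proposal Y: {Loc-3}: M1→Loc-3 3·20=60, M2→Loc-3 11·6=66, M3→Loc-3 4·24=96, M4→Loc-3 8·6=48, M5→Loc-3 14·23=322, M6→Loc-3 10·10=100, M7→Loc-3 14·15=210. Service 902; fixed 39; total 941.
Difference: |662 − 941| = 279.

Proposal X is cheaper by 279.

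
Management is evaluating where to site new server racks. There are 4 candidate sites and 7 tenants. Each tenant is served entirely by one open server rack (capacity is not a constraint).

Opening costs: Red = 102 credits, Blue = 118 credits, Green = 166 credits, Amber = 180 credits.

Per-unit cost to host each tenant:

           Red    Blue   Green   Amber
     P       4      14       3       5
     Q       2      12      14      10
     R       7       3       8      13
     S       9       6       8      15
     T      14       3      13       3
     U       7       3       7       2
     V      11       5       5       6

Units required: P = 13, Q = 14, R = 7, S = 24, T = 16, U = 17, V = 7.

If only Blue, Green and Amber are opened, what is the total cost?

Each tenant is assigned to its cheapest site among the open ones.
{Blue, Green, Amber}: P→Green 3·13=39, Q→Amber 10·14=140, R→Blue 3·7=21, S→Blue 6·24=144, T→Blue 3·16=48, U→Amber 2·17=34, V→Blue 5·7=35. Service 461; fixed 464; total 925.

Total cost: 925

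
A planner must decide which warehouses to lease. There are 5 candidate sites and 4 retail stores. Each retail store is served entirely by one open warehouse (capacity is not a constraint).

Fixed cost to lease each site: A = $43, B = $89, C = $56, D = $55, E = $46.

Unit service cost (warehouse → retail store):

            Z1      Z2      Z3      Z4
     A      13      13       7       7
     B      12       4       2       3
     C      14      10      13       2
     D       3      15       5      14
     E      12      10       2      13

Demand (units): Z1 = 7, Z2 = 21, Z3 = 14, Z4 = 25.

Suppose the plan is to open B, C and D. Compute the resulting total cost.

Each retail store is assigned to its cheapest site among the open ones.
{B, C, D}: Z1→D 3·7=21, Z2→B 4·21=84, Z3→B 2·14=28, Z4→C 2·25=50. Service 183; fixed 200; total 383.

Total cost: 383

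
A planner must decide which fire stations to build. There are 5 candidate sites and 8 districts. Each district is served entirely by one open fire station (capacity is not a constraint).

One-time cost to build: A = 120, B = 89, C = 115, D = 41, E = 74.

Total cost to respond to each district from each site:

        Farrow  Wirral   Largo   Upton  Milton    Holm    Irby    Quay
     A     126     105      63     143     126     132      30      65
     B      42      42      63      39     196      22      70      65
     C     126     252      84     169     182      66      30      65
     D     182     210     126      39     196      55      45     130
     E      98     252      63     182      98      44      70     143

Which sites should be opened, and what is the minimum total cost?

For any fixed open set, each district goes to its cheapest open site; total = fixed + service.
{B, E}: Farrow→B 42, Wirral→B 42, Largo→B 63, Upton→B 39, Milton→E 98, Holm→B 22, Irby→B 70, Quay→B 65. Service 441; fixed 163; total 604.
{B, D, E}: service 416 + fixed 204 = 620
{B}: service 539 + fixed 89 = 628
{A, B, C, D, E}: service 401 + fixed 439 = 840
No other subset beats 604.

Open B and E; minimum total cost 604.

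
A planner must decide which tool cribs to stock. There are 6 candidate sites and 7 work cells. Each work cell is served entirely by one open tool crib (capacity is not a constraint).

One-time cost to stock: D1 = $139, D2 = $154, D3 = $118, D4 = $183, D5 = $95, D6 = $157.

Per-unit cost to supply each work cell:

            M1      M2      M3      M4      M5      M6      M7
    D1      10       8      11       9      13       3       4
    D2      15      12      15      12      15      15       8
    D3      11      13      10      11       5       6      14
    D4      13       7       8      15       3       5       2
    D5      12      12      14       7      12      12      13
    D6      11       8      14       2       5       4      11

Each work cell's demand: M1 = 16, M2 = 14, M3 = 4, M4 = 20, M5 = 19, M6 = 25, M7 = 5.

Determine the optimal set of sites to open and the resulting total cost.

Open D6 only; minimum total cost 791.

For any fixed open set, each work cell goes to its cheapest open site; total = fixed + service.
{D6}: M1→D6 11·16=176, M2→D6 8·14=112, M3→D6 14·4=56, M4→D6 2·20=40, M5→D6 5·19=95, M6→D6 4·25=100, M7→D6 11·5=55. Service 634; fixed 157; total 791.
{D1, D6}: service 546 + fixed 296 = 842
{D4, D6}: M1→D6 11·16=176, M2→D4 7·14=98, M3→D4 8·4=32, M4→D6 2·20=40, M5→D4 3·19=57, M6→D6 4·25=100, M7→D4 2·5=10. Service 513; fixed 340; total 853.
{D1, D2, D3, D4, D5, D6}: service 472 + fixed 846 = 1318
No other subset beats 791.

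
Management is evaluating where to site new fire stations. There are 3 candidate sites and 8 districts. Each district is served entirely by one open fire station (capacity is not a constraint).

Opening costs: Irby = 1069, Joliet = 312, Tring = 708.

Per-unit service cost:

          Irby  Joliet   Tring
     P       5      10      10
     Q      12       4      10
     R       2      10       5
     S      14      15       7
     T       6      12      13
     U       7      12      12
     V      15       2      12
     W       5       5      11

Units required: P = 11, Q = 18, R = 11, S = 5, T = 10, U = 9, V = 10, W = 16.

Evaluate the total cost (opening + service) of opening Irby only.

Total cost: 1785

Each district is assigned to its cheapest site among the open ones.
{Irby}: P→Irby 5·11=55, Q→Irby 12·18=216, R→Irby 2·11=22, S→Irby 14·5=70, T→Irby 6·10=60, U→Irby 7·9=63, V→Irby 15·10=150, W→Irby 5·16=80. Service 716; fixed 1069; total 1785.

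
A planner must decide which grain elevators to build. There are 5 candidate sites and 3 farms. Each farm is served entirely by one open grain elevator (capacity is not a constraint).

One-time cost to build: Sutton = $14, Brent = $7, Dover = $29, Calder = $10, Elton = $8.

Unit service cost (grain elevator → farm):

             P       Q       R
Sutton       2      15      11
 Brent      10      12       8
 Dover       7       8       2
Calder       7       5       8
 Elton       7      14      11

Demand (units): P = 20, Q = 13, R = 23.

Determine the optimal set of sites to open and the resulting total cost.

Open Sutton, Dover and Calder; minimum total cost 204.

For any fixed open set, each farm goes to its cheapest open site; total = fixed + service.
{Sutton, Dover, Calder}: P→Sutton 2·20=40, Q→Calder 5·13=65, R→Dover 2·23=46. Service 151; fixed 53; total 204.
{Sutton, Brent, Dover, Calder}: service 151 + fixed 60 = 211
{Sutton, Dover, Calder, Elton}: P→Sutton 2·20=40, Q→Calder 5·13=65, R→Dover 2·23=46. Service 151; fixed 61; total 212.
{Sutton, Brent, Dover, Calder, Elton}: service 151 + fixed 68 = 219
No other subset beats 204.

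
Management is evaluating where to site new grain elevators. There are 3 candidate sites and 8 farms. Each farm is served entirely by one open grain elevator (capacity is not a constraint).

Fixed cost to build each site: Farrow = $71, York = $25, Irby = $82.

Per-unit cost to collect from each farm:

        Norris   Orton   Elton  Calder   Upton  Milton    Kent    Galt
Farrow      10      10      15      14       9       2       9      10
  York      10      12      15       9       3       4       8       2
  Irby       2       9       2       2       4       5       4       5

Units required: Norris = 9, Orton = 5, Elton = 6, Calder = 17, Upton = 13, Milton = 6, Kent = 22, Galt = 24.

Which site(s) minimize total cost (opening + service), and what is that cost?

For any fixed open set, each farm goes to its cheapest open site; total = fixed + service.
{York, Irby}: Norris→Irby 2·9=18, Orton→Irby 9·5=45, Elton→Irby 2·6=12, Calder→Irby 2·17=34, Upton→York 3·13=39, Milton→York 4·6=24, Kent→Irby 4·22=88, Galt→York 2·24=48. Service 308; fixed 107; total 415.
{Farrow, York, Irby}: service 296 + fixed 178 = 474
{Irby}: service 399 + fixed 82 = 481
{York}: Norris→York 10·9=90, Orton→York 12·5=60, Elton→York 15·6=90, Calder→York 9·17=153, Upton→York 3·13=39, Milton→York 4·6=24, Kent→York 8·22=176, Galt→York 2·24=48. Service 680; fixed 25; total 705.
No other subset beats 415.

Open York and Irby; minimum total cost 415.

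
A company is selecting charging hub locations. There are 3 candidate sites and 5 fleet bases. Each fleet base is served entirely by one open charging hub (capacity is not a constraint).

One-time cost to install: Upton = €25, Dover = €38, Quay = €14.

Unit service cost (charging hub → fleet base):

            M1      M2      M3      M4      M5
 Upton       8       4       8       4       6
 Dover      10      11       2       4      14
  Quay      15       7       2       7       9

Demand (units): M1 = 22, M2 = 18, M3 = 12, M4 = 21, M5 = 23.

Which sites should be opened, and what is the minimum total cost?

Open Upton and Quay; minimum total cost 533.

For any fixed open set, each fleet base goes to its cheapest open site; total = fixed + service.
{Upton, Quay}: M1→Upton 8·22=176, M2→Upton 4·18=72, M3→Quay 2·12=24, M4→Upton 4·21=84, M5→Upton 6·23=138. Service 494; fixed 39; total 533.
{Upton, Dover}: service 494 + fixed 63 = 557
{Upton, Dover, Quay}: service 494 + fixed 77 = 571
{Quay}: M1→Quay 15·22=330, M2→Quay 7·18=126, M3→Quay 2·12=24, M4→Quay 7·21=147, M5→Quay 9·23=207. Service 834; fixed 14; total 848.
(All 7 nonempty subsets were checked; Upton and Quay is lowest.)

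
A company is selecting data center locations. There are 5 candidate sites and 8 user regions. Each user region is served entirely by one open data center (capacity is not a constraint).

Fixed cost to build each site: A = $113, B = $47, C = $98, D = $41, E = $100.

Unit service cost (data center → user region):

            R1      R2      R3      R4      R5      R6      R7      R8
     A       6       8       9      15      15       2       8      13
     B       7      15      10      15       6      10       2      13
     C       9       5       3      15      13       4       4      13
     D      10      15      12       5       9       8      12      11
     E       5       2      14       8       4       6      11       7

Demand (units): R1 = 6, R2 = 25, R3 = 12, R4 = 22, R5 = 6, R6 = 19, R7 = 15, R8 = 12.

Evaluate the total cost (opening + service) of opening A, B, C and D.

Each user region is assigned to its cheapest site among the open ones.
{A, B, C, D}: R1→A 6·6=36, R2→C 5·25=125, R3→C 3·12=36, R4→D 5·22=110, R5→B 6·6=36, R6→A 2·19=38, R7→B 2·15=30, R8→D 11·12=132. Service 543; fixed 299; total 842.

Total cost: 842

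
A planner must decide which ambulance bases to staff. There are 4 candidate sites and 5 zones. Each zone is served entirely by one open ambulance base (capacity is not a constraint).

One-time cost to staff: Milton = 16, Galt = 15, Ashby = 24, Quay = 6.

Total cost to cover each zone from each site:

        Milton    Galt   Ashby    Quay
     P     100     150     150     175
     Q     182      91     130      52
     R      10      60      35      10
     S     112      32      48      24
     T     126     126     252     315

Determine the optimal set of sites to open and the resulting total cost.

Open Milton and Quay; minimum total cost 334.

For any fixed open set, each zone goes to its cheapest open site; total = fixed + service.
{Milton, Quay}: P→Milton 100, Q→Quay 52, R→Milton 10, S→Quay 24, T→Milton 126. Service 312; fixed 22; total 334.
{Milton, Galt, Quay}: service 312 + fixed 37 = 349
{Milton, Ashby, Quay}: P→Milton 100, Q→Quay 52, R→Milton 10, S→Quay 24, T→Milton 126. Service 312; fixed 46; total 358.
{Milton, Galt, Ashby, Quay}: service 312 + fixed 61 = 373
(All 15 nonempty subsets were checked; Milton and Quay is lowest.)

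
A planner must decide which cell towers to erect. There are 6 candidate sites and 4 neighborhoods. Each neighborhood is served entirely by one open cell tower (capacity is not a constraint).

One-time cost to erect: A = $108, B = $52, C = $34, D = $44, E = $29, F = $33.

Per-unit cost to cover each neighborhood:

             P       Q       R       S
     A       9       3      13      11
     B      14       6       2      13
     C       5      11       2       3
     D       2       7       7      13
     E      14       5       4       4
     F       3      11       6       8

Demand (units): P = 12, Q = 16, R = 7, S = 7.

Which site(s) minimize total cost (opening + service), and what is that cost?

Open D and E; minimum total cost 233.

For any fixed open set, each neighborhood goes to its cheapest open site; total = fixed + service.
{D, E}: P→D 2·12=24, Q→E 5·16=80, R→E 4·7=28, S→E 4·7=28. Service 160; fixed 73; total 233.
{E, F}: service 172 + fixed 62 = 234
{C, E}: P→C 5·12=60, Q→E 5·16=80, R→C 2·7=14, S→C 3·7=21. Service 175; fixed 63; total 238.
{A, B, C, D, E, F}: service 107 + fixed 300 = 407
No other subset beats 233.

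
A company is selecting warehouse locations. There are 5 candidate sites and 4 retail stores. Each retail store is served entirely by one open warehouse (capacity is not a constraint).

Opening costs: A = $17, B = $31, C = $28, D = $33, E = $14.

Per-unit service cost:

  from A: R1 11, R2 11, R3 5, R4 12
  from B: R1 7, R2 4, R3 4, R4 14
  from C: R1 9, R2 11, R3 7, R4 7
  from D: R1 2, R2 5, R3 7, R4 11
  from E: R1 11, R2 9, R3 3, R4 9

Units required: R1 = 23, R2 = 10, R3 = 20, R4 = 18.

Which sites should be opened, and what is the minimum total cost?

Open C, D and E; minimum total cost 357.

For any fixed open set, each retail store goes to its cheapest open site; total = fixed + service.
{C, D, E}: R1→D 2·23=46, R2→D 5·10=50, R3→E 3·20=60, R4→C 7·18=126. Service 282; fixed 75; total 357.
{D, E}: service 318 + fixed 47 = 365
{A, C, D, E}: service 282 + fixed 92 = 374
{A, B, C, D, E}: service 272 + fixed 123 = 395
No other subset beats 357.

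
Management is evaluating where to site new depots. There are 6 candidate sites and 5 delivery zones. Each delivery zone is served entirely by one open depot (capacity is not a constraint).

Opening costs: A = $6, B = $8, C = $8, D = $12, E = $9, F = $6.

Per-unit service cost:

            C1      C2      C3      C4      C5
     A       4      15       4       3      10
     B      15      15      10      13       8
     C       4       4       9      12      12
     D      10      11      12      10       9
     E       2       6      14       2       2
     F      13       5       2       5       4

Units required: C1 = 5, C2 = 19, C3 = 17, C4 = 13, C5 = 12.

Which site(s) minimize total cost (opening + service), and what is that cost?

Open C, E and F; minimum total cost 193.

For any fixed open set, each delivery zone goes to its cheapest open site; total = fixed + service.
{C, E, F}: C1→E 2·5=10, C2→C 4·19=76, C3→F 2·17=34, C4→E 2·13=26, C5→E 2·12=24. Service 170; fixed 23; total 193.
{A, C, E, F}: service 170 + fixed 29 = 199
{B, C, E, F}: service 170 + fixed 31 = 201
{A, B, C, D, E, F}: C1→E 2·5=10, C2→C 4·19=76, C3→F 2·17=34, C4→E 2·13=26, C5→E 2·12=24. Service 170; fixed 49; total 219.
No other subset beats 193.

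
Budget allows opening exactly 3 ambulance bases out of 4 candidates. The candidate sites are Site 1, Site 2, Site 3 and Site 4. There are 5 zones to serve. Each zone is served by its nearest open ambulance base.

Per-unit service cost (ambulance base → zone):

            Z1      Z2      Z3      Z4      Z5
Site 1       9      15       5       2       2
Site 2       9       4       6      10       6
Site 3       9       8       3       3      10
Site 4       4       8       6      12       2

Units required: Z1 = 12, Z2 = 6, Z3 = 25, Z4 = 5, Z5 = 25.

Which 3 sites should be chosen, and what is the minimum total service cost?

With exactly 3 open, each zone uses its cheapest among the chosen.
{Site 2, Site 3, Site 4}: Z1→Site 4 4·12=48, Z2→Site 2 4·6=24, Z3→Site 3 3·25=75, Z4→Site 3 3·5=15, Z5→Site 4 2·25=50. Service cost 212.
{Site 1, Site 3, Site 4}: service cost 231
{Site 1, Site 2, Site 4}: service cost 257
Among all 4 size-3 choices, {Site 2, Site 3, Site 4} is lowest.

Choose Site 2, Site 3 and Site 4; total service cost 212.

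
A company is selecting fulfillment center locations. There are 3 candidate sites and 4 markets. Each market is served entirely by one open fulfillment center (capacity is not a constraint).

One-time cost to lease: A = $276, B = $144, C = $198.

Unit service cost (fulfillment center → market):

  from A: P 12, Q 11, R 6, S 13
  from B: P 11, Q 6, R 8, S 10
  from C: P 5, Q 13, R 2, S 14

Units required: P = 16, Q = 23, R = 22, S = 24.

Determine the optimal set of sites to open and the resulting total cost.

Open B and C; minimum total cost 844.

For any fixed open set, each market goes to its cheapest open site; total = fixed + service.
{B, C}: P→C 5·16=80, Q→B 6·23=138, R→C 2·22=44, S→B 10·24=240. Service 502; fixed 342; total 844.
{B}: P→B 11·16=176, Q→B 6·23=138, R→B 8·22=176, S→B 10·24=240. Service 730; fixed 144; total 874.
{C}: service 759 + fixed 198 = 957
{A, B, C}: service 502 + fixed 618 = 1120
No other subset beats 844.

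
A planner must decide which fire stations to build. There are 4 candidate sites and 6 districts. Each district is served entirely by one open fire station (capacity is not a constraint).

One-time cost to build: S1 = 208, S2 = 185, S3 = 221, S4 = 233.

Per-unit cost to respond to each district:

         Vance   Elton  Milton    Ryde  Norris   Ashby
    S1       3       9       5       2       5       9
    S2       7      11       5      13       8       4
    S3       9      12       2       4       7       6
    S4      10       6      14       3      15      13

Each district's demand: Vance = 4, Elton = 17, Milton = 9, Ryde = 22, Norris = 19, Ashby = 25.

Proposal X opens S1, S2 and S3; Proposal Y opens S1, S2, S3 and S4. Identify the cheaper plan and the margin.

Proposal X is cheaper by 182.

Proposal X: {S1, S2, S3}: Vance→S1 3·4=12, Elton→S1 9·17=153, Milton→S3 2·9=18, Ryde→S1 2·22=44, Norris→S1 5·19=95, Ashby→S2 4·25=100. Service 422; fixed 614; total 1036.
Proposal Y: {S1, S2, S3, S4}: Vance→S1 3·4=12, Elton→S4 6·17=102, Milton→S3 2·9=18, Ryde→S1 2·22=44, Norris→S1 5·19=95, Ashby→S2 4·25=100. Service 371; fixed 847; total 1218.
Difference: |1036 − 1218| = 182.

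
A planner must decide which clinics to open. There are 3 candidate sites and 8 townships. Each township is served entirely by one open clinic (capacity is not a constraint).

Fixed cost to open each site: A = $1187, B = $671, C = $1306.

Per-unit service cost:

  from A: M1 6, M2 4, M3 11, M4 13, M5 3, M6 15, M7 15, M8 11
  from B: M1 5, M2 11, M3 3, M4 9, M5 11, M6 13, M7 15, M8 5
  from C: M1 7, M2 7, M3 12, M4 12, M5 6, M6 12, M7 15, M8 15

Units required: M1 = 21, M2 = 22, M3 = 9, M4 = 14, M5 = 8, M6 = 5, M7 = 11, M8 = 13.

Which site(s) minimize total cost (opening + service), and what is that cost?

Open B only; minimum total cost 1554.

For any fixed open set, each township goes to its cheapest open site; total = fixed + service.
{B}: M1→B 5·21=105, M2→B 11·22=242, M3→B 3·9=27, M4→B 9·14=126, M5→B 11·8=88, M6→B 13·5=65, M7→B 15·11=165, M8→B 5·13=65. Service 883; fixed 671; total 1554.
{A}: M1→A 6·21=126, M2→A 4·22=88, M3→A 11·9=99, M4→A 13·14=182, M5→A 3·8=24, M6→A 15·5=75, M7→A 15·11=165, M8→A 11·13=143. Service 902; fixed 1187; total 2089.
{C}: M1→C 7·21=147, M2→C 7·22=154, M3→C 12·9=108, M4→C 12·14=168, M5→C 6·8=48, M6→C 12·5=60, M7→C 15·11=165, M8→C 15·13=195. Service 1045; fixed 1306; total 2351.
{A, B, C}: service 660 + fixed 3164 = 3824
No other subset beats 1554.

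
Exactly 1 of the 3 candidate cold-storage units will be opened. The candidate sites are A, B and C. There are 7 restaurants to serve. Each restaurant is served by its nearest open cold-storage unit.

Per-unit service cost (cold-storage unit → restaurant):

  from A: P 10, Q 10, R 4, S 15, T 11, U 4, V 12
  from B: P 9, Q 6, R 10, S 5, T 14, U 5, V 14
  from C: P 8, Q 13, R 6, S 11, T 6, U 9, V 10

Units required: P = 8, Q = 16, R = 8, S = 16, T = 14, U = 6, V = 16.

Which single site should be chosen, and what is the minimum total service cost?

With exactly 1 open, each restaurant uses its cheapest among the chosen.
{B}: P→B 9·8=72, Q→B 6·16=96, R→B 10·8=80, S→B 5·16=80, T→B 14·14=196, U→B 5·6=30, V→B 14·16=224. Service cost 778.
{C}: service cost 794
{A}: service cost 882
Among all 3 size-1 choices, {B} is lowest.

Choose B only; total service cost 778.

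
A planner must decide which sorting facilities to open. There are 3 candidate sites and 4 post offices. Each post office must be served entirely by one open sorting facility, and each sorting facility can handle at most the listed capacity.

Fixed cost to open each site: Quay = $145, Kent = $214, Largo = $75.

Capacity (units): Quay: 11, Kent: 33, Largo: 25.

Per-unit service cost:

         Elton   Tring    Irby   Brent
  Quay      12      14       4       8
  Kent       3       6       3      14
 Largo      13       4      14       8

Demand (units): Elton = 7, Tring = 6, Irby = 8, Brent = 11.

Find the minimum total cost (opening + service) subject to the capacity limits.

Minimum total cost: 446

Open {Kent, Largo}: Elton→Kent 3·7=21, Tring→Largo 4·6=24, Irby→Kent 3·8=24, Brent→Largo 8·11=88.
Loads: Kent carries 15/33, Largo carries 17/25. Service 157; fixed 289; total 446.
Next best feasible plan costs 449.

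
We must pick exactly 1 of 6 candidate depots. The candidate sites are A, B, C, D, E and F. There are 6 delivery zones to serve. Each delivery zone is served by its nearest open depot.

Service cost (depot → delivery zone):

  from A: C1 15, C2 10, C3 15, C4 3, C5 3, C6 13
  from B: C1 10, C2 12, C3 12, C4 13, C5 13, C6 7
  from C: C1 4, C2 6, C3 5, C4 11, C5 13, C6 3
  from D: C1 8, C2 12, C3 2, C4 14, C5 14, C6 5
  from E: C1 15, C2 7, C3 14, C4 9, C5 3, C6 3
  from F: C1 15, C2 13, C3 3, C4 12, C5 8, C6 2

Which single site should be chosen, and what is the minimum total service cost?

With exactly 1 open, each delivery zone uses its cheapest among the chosen.
{C}: C1→C 4, C2→C 6, C3→C 5, C4→C 11, C5→C 13, C6→C 3. Service cost 42.
{E}: service cost 51
{F}: service cost 53
Among all 6 size-1 choices, {C} is lowest.

Choose C only; total service cost 42.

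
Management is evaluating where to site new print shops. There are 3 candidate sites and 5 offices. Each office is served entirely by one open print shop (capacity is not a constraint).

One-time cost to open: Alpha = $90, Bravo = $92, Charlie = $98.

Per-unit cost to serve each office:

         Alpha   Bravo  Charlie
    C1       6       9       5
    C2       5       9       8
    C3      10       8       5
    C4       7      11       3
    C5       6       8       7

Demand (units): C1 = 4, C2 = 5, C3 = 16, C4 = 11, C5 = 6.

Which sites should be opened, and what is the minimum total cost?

For any fixed open set, each office goes to its cheapest open site; total = fixed + service.
{Charlie}: C1→Charlie 5·4=20, C2→Charlie 8·5=40, C3→Charlie 5·16=80, C4→Charlie 3·11=33, C5→Charlie 7·6=42. Service 215; fixed 98; total 313.
{Alpha, Charlie}: service 194 + fixed 188 = 382
{Bravo, Charlie}: service 215 + fixed 190 = 405
{Alpha, Bravo, Charlie}: service 194 + fixed 280 = 474
(All 7 nonempty subsets were checked; Charlie only is lowest.)

Open Charlie only; minimum total cost 313.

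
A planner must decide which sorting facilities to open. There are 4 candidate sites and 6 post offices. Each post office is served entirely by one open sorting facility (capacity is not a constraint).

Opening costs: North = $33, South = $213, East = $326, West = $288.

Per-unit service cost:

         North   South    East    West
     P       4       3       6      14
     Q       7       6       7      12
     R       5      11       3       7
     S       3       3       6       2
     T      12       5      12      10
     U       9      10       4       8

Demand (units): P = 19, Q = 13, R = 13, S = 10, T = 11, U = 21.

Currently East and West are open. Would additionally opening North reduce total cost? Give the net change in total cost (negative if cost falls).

Yes — net change −5 (cost falls by 5).

Current service cost with {East, West}: 458.
Adding North: each post office re-picks its cheapest; new service cost 420, saving 38.
Extra fixed cost: 33. Net change = 33 − 38 = -5.
(Totals: 1072 → 1067.)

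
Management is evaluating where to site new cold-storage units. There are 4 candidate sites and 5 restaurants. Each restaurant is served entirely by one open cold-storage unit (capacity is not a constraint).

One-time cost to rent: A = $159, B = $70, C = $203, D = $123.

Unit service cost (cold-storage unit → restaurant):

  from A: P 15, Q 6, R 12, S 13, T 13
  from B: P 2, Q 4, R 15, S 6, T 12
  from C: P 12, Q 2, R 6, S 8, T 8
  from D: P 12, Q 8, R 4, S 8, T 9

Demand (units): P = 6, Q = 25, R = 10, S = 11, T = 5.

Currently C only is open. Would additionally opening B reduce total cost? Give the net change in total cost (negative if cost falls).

Current service cost with {C}: 310.
Adding B: each restaurant re-picks its cheapest; new service cost 228, saving 82.
Extra fixed cost: 70. Net change = 70 − 82 = -12.
(Totals: 513 → 501.)

Yes — net change −12 (cost falls by 12).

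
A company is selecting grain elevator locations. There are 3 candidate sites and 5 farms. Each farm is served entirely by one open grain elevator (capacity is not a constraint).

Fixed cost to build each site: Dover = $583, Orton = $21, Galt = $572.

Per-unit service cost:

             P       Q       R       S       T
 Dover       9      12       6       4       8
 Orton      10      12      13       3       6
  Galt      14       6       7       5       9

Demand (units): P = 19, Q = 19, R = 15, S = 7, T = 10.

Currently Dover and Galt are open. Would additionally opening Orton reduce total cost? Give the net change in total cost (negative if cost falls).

Current service cost with {Dover, Galt}: 483.
Adding Orton: each farm re-picks its cheapest; new service cost 456, saving 27.
Extra fixed cost: 21. Net change = 21 − 27 = -6.
(Totals: 1638 → 1632.)

Yes — net change −6 (cost falls by 6).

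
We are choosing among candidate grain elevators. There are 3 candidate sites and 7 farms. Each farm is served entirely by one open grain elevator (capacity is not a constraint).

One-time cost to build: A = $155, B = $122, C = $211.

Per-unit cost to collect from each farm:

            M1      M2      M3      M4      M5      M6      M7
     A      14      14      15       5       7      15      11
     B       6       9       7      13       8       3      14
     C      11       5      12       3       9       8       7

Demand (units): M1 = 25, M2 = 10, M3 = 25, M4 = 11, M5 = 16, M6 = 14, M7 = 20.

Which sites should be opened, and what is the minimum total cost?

For any fixed open set, each farm goes to its cheapest open site; total = fixed + service.
{B, C}: M1→B 6·25=150, M2→C 5·10=50, M3→B 7·25=175, M4→C 3·11=33, M5→B 8·16=128, M6→B 3·14=42, M7→C 7·20=140. Service 718; fixed 333; total 1051.
{A, B}: service 844 + fixed 277 = 1121
{B}: service 1008 + fixed 122 = 1130
{A, B, C}: service 702 + fixed 488 = 1190
No other subset beats 1051.

Open B and C; minimum total cost 1051.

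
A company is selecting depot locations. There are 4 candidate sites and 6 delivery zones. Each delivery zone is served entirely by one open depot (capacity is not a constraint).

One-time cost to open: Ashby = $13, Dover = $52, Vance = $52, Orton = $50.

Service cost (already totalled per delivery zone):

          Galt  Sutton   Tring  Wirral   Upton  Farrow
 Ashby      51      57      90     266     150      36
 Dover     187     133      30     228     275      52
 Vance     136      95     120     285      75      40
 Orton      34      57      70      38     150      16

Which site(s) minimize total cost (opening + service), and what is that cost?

Open Vance and Orton; minimum total cost 392.

For any fixed open set, each delivery zone goes to its cheapest open site; total = fixed + service.
{Vance, Orton}: Galt→Orton 34, Sutton→Orton 57, Tring→Orton 70, Wirral→Orton 38, Upton→Vance 75, Farrow→Orton 16. Service 290; fixed 102; total 392.
{Dover, Vance, Orton}: service 250 + fixed 154 = 404
{Ashby, Vance, Orton}: service 290 + fixed 115 = 405
{Ashby, Dover, Vance, Orton}: Galt→Orton 34, Sutton→Ashby 57, Tring→Dover 30, Wirral→Orton 38, Upton→Vance 75, Farrow→Orton 16. Service 250; fixed 167; total 417.
No other subset beats 392.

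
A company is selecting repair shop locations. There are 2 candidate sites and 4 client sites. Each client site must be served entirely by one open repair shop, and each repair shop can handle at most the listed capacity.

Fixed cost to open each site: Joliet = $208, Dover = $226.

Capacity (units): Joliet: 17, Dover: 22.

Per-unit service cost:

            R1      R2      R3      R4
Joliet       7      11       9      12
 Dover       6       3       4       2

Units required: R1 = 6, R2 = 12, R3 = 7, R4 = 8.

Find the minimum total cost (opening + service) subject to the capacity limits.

Minimum total cost: 591

Open {Joliet, Dover}: R1→Joliet 7·6=42, R2→Dover 3·12=36, R3→Joliet 9·7=63, R4→Dover 2·8=16.
Loads: Joliet carries 13/17, Dover carries 20/22. Service 157; fixed 434; total 591.
Next best feasible plan costs 636.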